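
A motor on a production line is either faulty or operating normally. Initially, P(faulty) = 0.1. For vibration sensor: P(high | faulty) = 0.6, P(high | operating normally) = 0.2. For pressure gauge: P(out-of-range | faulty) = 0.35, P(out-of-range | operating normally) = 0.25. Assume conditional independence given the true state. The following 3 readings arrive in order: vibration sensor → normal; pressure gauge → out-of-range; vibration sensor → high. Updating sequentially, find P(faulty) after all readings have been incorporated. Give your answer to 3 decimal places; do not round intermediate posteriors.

0.189

After vibration sensor='normal': P(faulty) = 0.4·0.1000 / (0.4·0.1000 + 0.8·0.9000) ≈ 0.0526
After pressure gauge='out-of-range': P(faulty) = 0.35·0.0526 / (0.35·0.0526 + 0.25·0.9474) ≈ 0.0722
After vibration sensor='high': P(faulty) = 0.6·0.0722 / (0.6·0.0722 + 0.2·0.9278) ≈ 0.1892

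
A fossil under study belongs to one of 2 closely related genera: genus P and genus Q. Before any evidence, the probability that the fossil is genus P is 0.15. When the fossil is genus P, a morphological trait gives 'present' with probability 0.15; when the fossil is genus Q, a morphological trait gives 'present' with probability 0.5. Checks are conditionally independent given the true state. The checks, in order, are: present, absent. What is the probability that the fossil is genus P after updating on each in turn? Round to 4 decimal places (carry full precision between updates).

After 'present': P(genus P) = 0.15·0.1500 / (0.15·0.1500 + 0.5·0.8500) ≈ 0.0503
After 'absent': P(genus P) = 0.85·0.0503 / (0.85·0.0503 + 0.5·0.9497) ≈ 0.0826

0.0826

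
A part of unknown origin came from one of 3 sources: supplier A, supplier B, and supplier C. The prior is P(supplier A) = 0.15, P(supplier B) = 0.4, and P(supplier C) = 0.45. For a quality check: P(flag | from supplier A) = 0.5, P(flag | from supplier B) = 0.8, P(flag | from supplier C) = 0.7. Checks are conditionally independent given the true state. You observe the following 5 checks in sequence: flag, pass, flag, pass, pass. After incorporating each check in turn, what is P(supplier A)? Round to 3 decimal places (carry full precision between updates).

0.369

After 'flag': normaliser = 0.5·0.1500 + 0.8·0.4000 + 0.7·0.4500; P(supplier A) ≈ 0.1056, P(supplier B) ≈ 0.4507, P(supplier C) ≈ 0.4437
After 'pass': normaliser = 0.5·0.1056 + 0.2·0.4507 + 0.3·0.4437; P(supplier A) ≈ 0.1913, P(supplier B) ≈ 0.3265, P(supplier C) ≈ 0.4821
After 'flag': normaliser = 0.5·0.1913 + 0.8·0.3265 + 0.7·0.4821; P(supplier A) ≈ 0.1378, P(supplier B) ≈ 0.3762, P(supplier C) ≈ 0.4860
After 'pass': normaliser = 0.5·0.1378 + 0.2·0.3762 + 0.3·0.4860; P(supplier A) ≈ 0.2376, P(supplier B) ≈ 0.2595, P(supplier C) ≈ 0.5029
After 'pass': normaliser = 0.5·0.2376 + 0.2·0.2595 + 0.3·0.5029; P(supplier A) ≈ 0.3694, P(supplier B) ≈ 0.1614, P(supplier C) ≈ 0.4692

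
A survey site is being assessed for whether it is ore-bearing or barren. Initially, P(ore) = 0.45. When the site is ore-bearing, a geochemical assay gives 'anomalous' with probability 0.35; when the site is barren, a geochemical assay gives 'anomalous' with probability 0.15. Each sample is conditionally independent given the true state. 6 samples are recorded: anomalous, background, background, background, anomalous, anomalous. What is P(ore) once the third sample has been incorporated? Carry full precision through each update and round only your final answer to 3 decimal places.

0.527

Each posterior becomes the prior for the next update.
After 'anomalous': P(ore) = 0.35·0.4500 / (0.35·0.4500 + 0.15·0.5500) ≈ 0.6562
After 'background': P(ore) = 0.65·0.6562 / (0.65·0.6562 + 0.85·0.3438) ≈ 0.5935
After 'background': P(ore) = 0.65·0.5935 / (0.65·0.5935 + 0.85·0.4065) ≈ 0.5275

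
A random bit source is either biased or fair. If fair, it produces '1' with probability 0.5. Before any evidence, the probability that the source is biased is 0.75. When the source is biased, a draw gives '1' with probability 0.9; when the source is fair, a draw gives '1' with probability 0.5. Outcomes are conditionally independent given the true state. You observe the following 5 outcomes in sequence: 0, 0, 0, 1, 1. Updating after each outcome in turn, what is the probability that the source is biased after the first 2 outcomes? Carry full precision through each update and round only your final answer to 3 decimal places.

Apply Bayes' rule sequentially, carrying P(biased) forward.
After '0': P(biased) = 0.1·0.7500 / (0.1·0.7500 + 0.5·0.2500) ≈ 0.3750
After '0': P(biased) = 0.1·0.3750 / (0.1·0.3750 + 0.5·0.6250) ≈ 0.1071

0.107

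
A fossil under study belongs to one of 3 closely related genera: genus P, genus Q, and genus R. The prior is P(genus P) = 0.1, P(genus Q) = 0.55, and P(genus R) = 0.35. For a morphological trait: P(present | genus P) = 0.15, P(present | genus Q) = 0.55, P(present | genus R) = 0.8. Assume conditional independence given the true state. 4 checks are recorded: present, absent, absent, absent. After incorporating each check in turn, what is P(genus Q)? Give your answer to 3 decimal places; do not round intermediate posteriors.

After 'present': normaliser = 0.15·0.1000 + 0.55·0.5500 + 0.8·0.3500; P(genus P) ≈ 0.0251, P(genus Q) ≈ 0.5063, P(genus R) ≈ 0.4686
After 'absent': normaliser = 0.85·0.0251 + 0.45·0.5063 + 0.2·0.4686; P(genus P) ≈ 0.0622, P(genus Q) ≈ 0.6644, P(genus R) ≈ 0.2733
After 'absent': normaliser = 0.85·0.0622 + 0.45·0.6644 + 0.2·0.2733; P(genus P) ≈ 0.1301, P(genus Q) ≈ 0.7354, P(genus R) ≈ 0.1345
After 'absent': normaliser = 0.85·0.1301 + 0.45·0.7354 + 0.2·0.1345; P(genus P) ≈ 0.2361, P(genus Q) ≈ 0.7065, P(genus R) ≈ 0.0574

0.706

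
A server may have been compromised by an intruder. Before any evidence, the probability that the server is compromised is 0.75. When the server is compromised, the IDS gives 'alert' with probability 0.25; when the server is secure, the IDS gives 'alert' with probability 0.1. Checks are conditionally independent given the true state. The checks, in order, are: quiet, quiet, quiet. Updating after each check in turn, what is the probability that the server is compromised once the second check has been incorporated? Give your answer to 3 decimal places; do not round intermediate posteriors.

After 'quiet': P(compromised) = 0.75·0.7500 / (0.75·0.7500 + 0.9·0.2500) ≈ 0.7143
After 'quiet': P(compromised) = 0.75·0.7143 / (0.75·0.7143 + 0.9·0.2857) ≈ 0.6757

0.676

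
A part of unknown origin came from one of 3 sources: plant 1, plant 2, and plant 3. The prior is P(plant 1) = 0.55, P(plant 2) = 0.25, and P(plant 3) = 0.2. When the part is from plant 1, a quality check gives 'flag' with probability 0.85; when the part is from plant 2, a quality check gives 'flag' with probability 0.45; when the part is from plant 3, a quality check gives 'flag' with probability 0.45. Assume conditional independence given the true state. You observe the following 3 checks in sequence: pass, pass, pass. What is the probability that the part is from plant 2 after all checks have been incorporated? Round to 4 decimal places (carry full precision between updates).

After 'pass': normaliser = 0.15·0.5500 + 0.55·0.2500 + 0.55·0.2000; P(plant 1) ≈ 0.2500, P(plant 2) ≈ 0.4167, P(plant 3) ≈ 0.3333
After 'pass': normaliser = 0.15·0.2500 + 0.55·0.4167 + 0.55·0.3333; P(plant 1) ≈ 0.0833, P(plant 2) ≈ 0.5093, P(plant 3) ≈ 0.4074
After 'pass': normaliser = 0.15·0.0833 + 0.55·0.5093 + 0.55·0.4074; P(plant 1) ≈ 0.0242, P(plant 2) ≈ 0.5421, P(plant 3) ≈ 0.4337

0.5421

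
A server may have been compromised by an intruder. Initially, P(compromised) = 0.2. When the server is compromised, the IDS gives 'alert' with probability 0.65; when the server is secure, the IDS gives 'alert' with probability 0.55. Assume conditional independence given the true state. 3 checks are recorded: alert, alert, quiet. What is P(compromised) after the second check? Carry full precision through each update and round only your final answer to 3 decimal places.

After 'alert': P(compromised) = 0.65·0.2000 / (0.65·0.2000 + 0.55·0.8000) ≈ 0.2281
After 'alert': P(compromised) = 0.65·0.2281 / (0.65·0.2281 + 0.55·0.7719) ≈ 0.2588

0.259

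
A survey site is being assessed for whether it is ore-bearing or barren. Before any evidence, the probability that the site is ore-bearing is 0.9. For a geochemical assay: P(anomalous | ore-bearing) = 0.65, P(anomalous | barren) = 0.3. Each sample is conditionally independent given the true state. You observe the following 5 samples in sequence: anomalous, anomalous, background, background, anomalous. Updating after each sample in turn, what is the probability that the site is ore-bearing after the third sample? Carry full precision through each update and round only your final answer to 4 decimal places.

Apply Bayes' rule sequentially, carrying P(ore) forward.
After 'anomalous': P(ore) = 0.65·0.9000 / (0.65·0.9000 + 0.3·0.1000) ≈ 0.9512
After 'anomalous': P(ore) = 0.65·0.9512 / (0.65·0.9512 + 0.3·0.0488) ≈ 0.9769
After 'background': P(ore) = 0.35·0.9769 / (0.35·0.9769 + 0.7·0.0231) ≈ 0.9548

0.9548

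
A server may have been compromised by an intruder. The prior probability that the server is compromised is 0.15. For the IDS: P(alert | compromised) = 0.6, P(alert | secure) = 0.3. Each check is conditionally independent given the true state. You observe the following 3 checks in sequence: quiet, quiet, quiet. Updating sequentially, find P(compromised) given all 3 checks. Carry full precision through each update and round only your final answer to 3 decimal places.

0.032

Each posterior becomes the prior for the next update.
After 'quiet': P(compromised) = 0.4·0.1500 / (0.4·0.1500 + 0.7·0.8500) ≈ 0.0916
After 'quiet': P(compromised) = 0.4·0.0916 / (0.4·0.0916 + 0.7·0.9084) ≈ 0.0545
After 'quiet': P(compromised) = 0.4·0.0545 / (0.4·0.0545 + 0.7·0.9455) ≈ 0.0319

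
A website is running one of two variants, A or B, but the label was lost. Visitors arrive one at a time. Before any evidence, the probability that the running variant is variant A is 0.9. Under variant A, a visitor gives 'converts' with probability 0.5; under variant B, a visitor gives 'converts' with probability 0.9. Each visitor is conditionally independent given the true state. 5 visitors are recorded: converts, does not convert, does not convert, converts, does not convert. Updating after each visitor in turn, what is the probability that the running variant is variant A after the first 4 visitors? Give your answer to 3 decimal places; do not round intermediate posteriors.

0.986

Apply Bayes' rule sequentially, carrying P(A) forward.
After 'converts': P(A) = 0.5·0.9000 / (0.5·0.9000 + 0.9·0.1000) ≈ 0.8333
After 'does not convert': P(A) = 0.5·0.8333 / (0.5·0.8333 + 0.1·0.1667) ≈ 0.9615
After 'does not convert': P(A) = 0.5·0.9615 / (0.5·0.9615 + 0.1·0.0385) ≈ 0.9921
After 'converts': P(A) = 0.5·0.9921 / (0.5·0.9921 + 0.9·0.0079) ≈ 0.9858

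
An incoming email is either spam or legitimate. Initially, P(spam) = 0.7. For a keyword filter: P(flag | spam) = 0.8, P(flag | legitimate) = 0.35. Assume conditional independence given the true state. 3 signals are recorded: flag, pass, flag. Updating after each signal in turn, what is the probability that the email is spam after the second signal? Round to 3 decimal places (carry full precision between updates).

0.621

Each posterior becomes the prior for the next update.
After 'flag': P(spam) = 0.8·0.7000 / (0.8·0.7000 + 0.35·0.3000) ≈ 0.8421
After 'pass': P(spam) = 0.2·0.8421 / (0.2·0.8421 + 0.65·0.1579) ≈ 0.6214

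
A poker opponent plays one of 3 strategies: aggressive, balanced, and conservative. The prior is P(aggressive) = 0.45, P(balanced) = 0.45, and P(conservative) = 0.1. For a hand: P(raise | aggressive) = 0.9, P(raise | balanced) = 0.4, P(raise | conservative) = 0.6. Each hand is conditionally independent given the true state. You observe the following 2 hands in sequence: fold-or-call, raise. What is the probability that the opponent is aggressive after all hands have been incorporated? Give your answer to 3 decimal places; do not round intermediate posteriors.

0.235

Apply Bayes' rule sequentially, carrying P(aggressive) forward.
After 'fold-or-call': normaliser = 0.1·0.4500 + 0.6·0.4500 + 0.4·0.1000; P(aggressive) ≈ 0.1268, P(balanced) ≈ 0.7606, P(conservative) ≈ 0.1127
After 'raise': normaliser = 0.9·0.1268 + 0.4·0.7606 + 0.6·0.1127; P(aggressive) ≈ 0.2348, P(balanced) ≈ 0.6261, P(conservative) ≈ 0.1391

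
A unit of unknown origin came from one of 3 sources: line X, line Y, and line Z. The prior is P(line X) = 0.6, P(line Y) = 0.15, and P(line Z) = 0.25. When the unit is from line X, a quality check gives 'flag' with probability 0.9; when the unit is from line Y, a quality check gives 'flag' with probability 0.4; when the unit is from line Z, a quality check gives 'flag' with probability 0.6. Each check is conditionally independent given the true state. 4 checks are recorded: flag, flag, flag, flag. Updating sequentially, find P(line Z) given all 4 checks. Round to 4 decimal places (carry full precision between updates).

0.0754

Each posterior becomes the prior for the next update.
After 'flag': normaliser = 0.9·0.6000 + 0.4·0.1500 + 0.6·0.2500; P(line X) ≈ 0.7200, P(line Y) ≈ 0.0800, P(line Z) ≈ 0.2000
After 'flag': normaliser = 0.9·0.7200 + 0.4·0.0800 + 0.6·0.2000; P(line X) ≈ 0.8100, P(line Y) ≈ 0.0400, P(line Z) ≈ 0.1500
After 'flag': normaliser = 0.9·0.8100 + 0.4·0.0400 + 0.6·0.1500; P(line X) ≈ 0.8731, P(line Y) ≈ 0.0192, P(line Z) ≈ 0.1078
After 'flag': normaliser = 0.9·0.8731 + 0.4·0.0192 + 0.6·0.1078; P(line X) ≈ 0.9157, P(line Y) ≈ 0.0089, P(line Z) ≈ 0.0754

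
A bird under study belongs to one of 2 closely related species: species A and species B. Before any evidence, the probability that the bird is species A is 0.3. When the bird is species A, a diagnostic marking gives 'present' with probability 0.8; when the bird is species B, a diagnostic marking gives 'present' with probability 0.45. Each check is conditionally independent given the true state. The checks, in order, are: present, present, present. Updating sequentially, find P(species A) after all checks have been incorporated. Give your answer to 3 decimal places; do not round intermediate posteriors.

0.707

After 'present': P(species A) = 0.8·0.3000 / (0.8·0.3000 + 0.45·0.7000) ≈ 0.4324
After 'present': P(species A) = 0.8·0.4324 / (0.8·0.4324 + 0.45·0.5676) ≈ 0.5753
After 'present': P(species A) = 0.8·0.5753 / (0.8·0.5753 + 0.45·0.4247) ≈ 0.7066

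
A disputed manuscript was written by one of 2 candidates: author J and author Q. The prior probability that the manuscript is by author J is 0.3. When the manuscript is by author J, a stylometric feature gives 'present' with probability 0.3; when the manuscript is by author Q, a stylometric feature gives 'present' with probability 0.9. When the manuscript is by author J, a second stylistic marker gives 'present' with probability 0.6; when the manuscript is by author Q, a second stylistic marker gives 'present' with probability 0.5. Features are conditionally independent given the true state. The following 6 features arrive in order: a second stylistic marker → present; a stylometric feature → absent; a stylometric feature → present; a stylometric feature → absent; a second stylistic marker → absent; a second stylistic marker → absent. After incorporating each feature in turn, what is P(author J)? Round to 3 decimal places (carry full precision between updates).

0.843

Apply Bayes' rule sequentially, carrying P(author J) forward.
After a second stylistic marker='present': P(author J) = 0.6·0.3000 / (0.6·0.3000 + 0.5·0.7000) ≈ 0.3396
After a stylometric feature='absent': P(author J) = 0.7·0.3396 / (0.7·0.3396 + 0.1·0.6604) ≈ 0.7826
After a stylometric feature='present': P(author J) = 0.3·0.7826 / (0.3·0.7826 + 0.9·0.2174) ≈ 0.5455
After a stylometric feature='absent': P(author J) = 0.7·0.5455 / (0.7·0.5455 + 0.1·0.4545) ≈ 0.8936
After a second stylistic marker='absent': P(author J) = 0.4·0.8936 / (0.4·0.8936 + 0.5·0.1064) ≈ 0.8705
After a second stylistic marker='absent': P(author J) = 0.4·0.8705 / (0.4·0.8705 + 0.5·0.1295) ≈ 0.8432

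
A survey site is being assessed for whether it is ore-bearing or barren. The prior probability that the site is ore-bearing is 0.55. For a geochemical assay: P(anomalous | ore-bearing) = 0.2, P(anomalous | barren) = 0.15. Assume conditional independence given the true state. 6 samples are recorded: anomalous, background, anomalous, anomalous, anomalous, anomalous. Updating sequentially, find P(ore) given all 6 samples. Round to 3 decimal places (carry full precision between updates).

0.829

Each posterior becomes the prior for the next update.
After 'anomalous': P(ore) = 0.2·0.5500 / (0.2·0.5500 + 0.15·0.4500) ≈ 0.6197
After 'background': P(ore) = 0.8·0.6197 / (0.8·0.6197 + 0.85·0.3803) ≈ 0.6053
After 'anomalous': P(ore) = 0.2·0.6053 / (0.2·0.6053 + 0.15·0.3947) ≈ 0.6716
After 'anomalous': P(ore) = 0.2·0.6716 / (0.2·0.6716 + 0.15·0.3284) ≈ 0.7317
After 'anomalous': P(ore) = 0.2·0.7317 / (0.2·0.7317 + 0.15·0.2683) ≈ 0.7843
After 'anomalous': P(ore) = 0.2·0.7843 / (0.2·0.7843 + 0.15·0.2157) ≈ 0.8290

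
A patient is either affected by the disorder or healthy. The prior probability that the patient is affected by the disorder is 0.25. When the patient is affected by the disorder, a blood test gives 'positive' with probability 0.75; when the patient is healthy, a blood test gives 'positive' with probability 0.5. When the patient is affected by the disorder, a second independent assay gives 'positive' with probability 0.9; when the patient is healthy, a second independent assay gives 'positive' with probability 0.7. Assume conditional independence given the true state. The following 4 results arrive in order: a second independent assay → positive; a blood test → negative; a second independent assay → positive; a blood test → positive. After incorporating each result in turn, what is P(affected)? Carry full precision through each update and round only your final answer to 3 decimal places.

0.292

Apply Bayes' rule sequentially, carrying P(affected) forward.
After a second independent assay='positive': P(affected) = 0.9·0.2500 / (0.9·0.2500 + 0.7·0.7500) ≈ 0.3000
After a blood test='negative': P(affected) = 0.25·0.3000 / (0.25·0.3000 + 0.5·0.7000) ≈ 0.1765
After a second independent assay='positive': P(affected) = 0.9·0.1765 / (0.9·0.1765 + 0.7·0.8235) ≈ 0.2160
After a blood test='positive': P(affected) = 0.75·0.2160 / (0.75·0.2160 + 0.5·0.7840) ≈ 0.2924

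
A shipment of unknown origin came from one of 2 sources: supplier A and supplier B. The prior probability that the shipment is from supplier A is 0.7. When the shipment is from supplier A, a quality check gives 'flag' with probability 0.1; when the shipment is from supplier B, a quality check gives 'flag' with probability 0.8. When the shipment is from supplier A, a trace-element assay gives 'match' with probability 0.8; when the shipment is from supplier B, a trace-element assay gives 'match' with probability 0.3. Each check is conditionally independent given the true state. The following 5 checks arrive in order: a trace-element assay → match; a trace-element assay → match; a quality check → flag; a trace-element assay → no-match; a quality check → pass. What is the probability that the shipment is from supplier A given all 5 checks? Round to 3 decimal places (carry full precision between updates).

After a trace-element assay='match': P(supplier A) = 0.8·0.7000 / (0.8·0.7000 + 0.3·0.3000) ≈ 0.8615
After a trace-element assay='match': P(supplier A) = 0.8·0.8615 / (0.8·0.8615 + 0.3·0.1385) ≈ 0.9432
After a quality check='flag': P(supplier A) = 0.1·0.9432 / (0.1·0.9432 + 0.8·0.0568) ≈ 0.6747
After a trace-element assay='no-match': P(supplier A) = 0.2·0.6747 / (0.2·0.6747 + 0.7·0.3253) ≈ 0.3721
After a quality check='pass': P(supplier A) = 0.9·0.3721 / (0.9·0.3721 + 0.2·0.6279) ≈ 0.7273

0.727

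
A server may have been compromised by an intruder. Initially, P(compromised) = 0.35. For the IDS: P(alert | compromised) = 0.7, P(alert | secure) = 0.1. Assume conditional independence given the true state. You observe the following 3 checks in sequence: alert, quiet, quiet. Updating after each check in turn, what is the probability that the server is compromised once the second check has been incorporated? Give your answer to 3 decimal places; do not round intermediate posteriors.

After 'alert': P(compromised) = 0.7·0.3500 / (0.7·0.3500 + 0.1·0.6500) ≈ 0.7903
After 'quiet': P(compromised) = 0.3·0.7903 / (0.3·0.7903 + 0.9·0.2097) ≈ 0.5568

0.557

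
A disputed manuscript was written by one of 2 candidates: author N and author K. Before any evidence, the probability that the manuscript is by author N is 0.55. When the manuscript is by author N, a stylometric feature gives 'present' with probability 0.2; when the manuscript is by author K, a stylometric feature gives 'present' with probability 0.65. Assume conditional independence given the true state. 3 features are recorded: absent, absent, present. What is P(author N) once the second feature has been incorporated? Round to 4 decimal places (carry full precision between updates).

0.8646

Each posterior becomes the prior for the next update.
After 'absent': P(author N) = 0.8·0.5500 / (0.8·0.5500 + 0.35·0.4500) ≈ 0.7364
After 'absent': P(author N) = 0.8·0.7364 / (0.8·0.7364 + 0.35·0.2636) ≈ 0.8646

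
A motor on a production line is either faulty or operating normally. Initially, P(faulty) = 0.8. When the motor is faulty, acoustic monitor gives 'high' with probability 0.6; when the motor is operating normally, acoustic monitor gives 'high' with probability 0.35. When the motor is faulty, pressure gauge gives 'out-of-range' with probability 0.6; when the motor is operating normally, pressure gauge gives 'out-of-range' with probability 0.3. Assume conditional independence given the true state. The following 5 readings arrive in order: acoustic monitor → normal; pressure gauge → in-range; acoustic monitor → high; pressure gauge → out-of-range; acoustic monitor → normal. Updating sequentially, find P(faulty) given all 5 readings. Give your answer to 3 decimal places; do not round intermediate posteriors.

0.748

After acoustic monitor='normal': P(faulty) = 0.4·0.8000 / (0.4·0.8000 + 0.65·0.2000) ≈ 0.7111
After pressure gauge='in-range': P(faulty) = 0.4·0.7111 / (0.4·0.7111 + 0.7·0.2889) ≈ 0.5845
After acoustic monitor='high': P(faulty) = 0.6·0.5845 / (0.6·0.5845 + 0.35·0.4155) ≈ 0.7069
After pressure gauge='out-of-range': P(faulty) = 0.6·0.7069 / (0.6·0.7069 + 0.3·0.2931) ≈ 0.8283
After acoustic monitor='normal': P(faulty) = 0.4·0.8283 / (0.4·0.8283 + 0.65·0.1717) ≈ 0.7480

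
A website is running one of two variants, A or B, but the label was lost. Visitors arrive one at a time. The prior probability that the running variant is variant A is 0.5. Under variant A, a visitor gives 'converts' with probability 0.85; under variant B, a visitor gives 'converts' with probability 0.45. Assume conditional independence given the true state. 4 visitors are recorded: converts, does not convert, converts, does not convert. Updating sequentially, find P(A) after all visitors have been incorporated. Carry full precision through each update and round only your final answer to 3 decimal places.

Apply Bayes' rule sequentially, carrying P(A) forward.
After 'converts': P(A) = 0.85·0.5000 / (0.85·0.5000 + 0.45·0.5000) ≈ 0.6538
After 'does not convert': P(A) = 0.15·0.6538 / (0.15·0.6538 + 0.55·0.3462) ≈ 0.3400
After 'converts': P(A) = 0.85·0.3400 / (0.85·0.3400 + 0.45·0.6600) ≈ 0.4932
After 'does not convert': P(A) = 0.15·0.4932 / (0.15·0.4932 + 0.55·0.5068) ≈ 0.2097

0.210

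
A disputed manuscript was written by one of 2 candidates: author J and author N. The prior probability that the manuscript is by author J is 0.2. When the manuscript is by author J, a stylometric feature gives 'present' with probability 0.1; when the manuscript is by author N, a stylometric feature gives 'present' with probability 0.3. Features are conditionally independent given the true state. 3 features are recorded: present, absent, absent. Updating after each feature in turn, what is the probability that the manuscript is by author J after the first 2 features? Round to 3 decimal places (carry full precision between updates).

0.097

After 'present': P(author J) = 0.1·0.2000 / (0.1·0.2000 + 0.3·0.8000) ≈ 0.0769
After 'absent': P(author J) = 0.9·0.0769 / (0.9·0.0769 + 0.7·0.9231) ≈ 0.0968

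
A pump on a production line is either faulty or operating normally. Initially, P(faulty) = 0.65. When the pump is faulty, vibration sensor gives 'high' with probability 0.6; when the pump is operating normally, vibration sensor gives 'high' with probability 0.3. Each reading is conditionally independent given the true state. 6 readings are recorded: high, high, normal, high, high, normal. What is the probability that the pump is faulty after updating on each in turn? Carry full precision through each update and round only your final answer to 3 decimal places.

After 'high': P(faulty) = 0.6·0.6500 / (0.6·0.6500 + 0.3·0.3500) ≈ 0.7879
After 'high': P(faulty) = 0.6·0.7879 / (0.6·0.7879 + 0.3·0.2121) ≈ 0.8814
After 'normal': P(faulty) = 0.4·0.8814 / (0.4·0.8814 + 0.7·0.1186) ≈ 0.8093
After 'high': P(faulty) = 0.6·0.8093 / (0.6·0.8093 + 0.3·0.1907) ≈ 0.8946
After 'high': P(faulty) = 0.6·0.8946 / (0.6·0.8946 + 0.3·0.1054) ≈ 0.9444
After 'normal': P(faulty) = 0.4·0.9444 / (0.4·0.9444 + 0.7·0.0556) ≈ 0.9066

0.907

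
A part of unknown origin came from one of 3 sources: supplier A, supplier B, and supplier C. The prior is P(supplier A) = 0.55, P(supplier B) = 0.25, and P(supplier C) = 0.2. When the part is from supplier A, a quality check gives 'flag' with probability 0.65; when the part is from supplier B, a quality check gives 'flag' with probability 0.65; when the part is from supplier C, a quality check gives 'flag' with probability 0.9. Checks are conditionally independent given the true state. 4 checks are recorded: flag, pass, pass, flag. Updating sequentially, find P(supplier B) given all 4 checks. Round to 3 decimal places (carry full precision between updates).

0.301

After 'flag': normaliser = 0.65·0.5500 + 0.65·0.2500 + 0.9·0.2000; P(supplier A) ≈ 0.5107, P(supplier B) ≈ 0.2321, P(supplier C) ≈ 0.2571
After 'pass': normaliser = 0.35·0.5107 + 0.35·0.2321 + 0.1·0.2571; P(supplier A) ≈ 0.6256, P(supplier B) ≈ 0.2844, P(supplier C) ≈ 0.0900
After 'pass': normaliser = 0.35·0.6256 + 0.35·0.2844 + 0.1·0.0900; P(supplier A) ≈ 0.6686, P(supplier B) ≈ 0.3039, P(supplier C) ≈ 0.0275
After 'flag': normaliser = 0.65·0.6686 + 0.65·0.3039 + 0.9·0.0275; P(supplier A) ≈ 0.6616, P(supplier B) ≈ 0.3007, P(supplier C) ≈ 0.0377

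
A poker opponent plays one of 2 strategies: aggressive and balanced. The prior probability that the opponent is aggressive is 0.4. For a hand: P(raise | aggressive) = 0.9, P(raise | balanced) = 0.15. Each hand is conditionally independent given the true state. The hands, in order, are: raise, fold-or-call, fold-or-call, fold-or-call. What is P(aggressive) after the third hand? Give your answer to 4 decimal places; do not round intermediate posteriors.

Each posterior becomes the prior for the next update.
After 'raise': P(aggressive) = 0.9·0.4000 / (0.9·0.4000 + 0.15·0.6000) ≈ 0.8000
After 'fold-or-call': P(aggressive) = 0.1·0.8000 / (0.1·0.8000 + 0.85·0.2000) ≈ 0.3200
After 'fold-or-call': P(aggressive) = 0.1·0.3200 / (0.1·0.3200 + 0.85·0.6800) ≈ 0.0525

0.0525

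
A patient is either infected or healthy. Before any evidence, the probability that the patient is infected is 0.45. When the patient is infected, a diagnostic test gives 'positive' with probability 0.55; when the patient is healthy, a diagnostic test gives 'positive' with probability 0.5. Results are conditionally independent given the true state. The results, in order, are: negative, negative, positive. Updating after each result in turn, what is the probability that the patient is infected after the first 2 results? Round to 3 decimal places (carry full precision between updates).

0.399

After 'negative': P(infected) = 0.45·0.4500 / (0.45·0.4500 + 0.5·0.5500) ≈ 0.4241
After 'negative': P(infected) = 0.45·0.4241 / (0.45·0.4241 + 0.5·0.5759) ≈ 0.3986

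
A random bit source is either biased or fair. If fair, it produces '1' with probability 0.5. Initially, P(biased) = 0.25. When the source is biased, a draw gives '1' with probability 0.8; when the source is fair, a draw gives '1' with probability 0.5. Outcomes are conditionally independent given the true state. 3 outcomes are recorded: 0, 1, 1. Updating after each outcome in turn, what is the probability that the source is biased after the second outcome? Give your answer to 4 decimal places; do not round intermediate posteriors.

0.1758

Each posterior becomes the prior for the next update.
After '0': P(biased) = 0.2·0.2500 / (0.2·0.2500 + 0.5·0.7500) ≈ 0.1176
After '1': P(biased) = 0.8·0.1176 / (0.8·0.1176 + 0.5·0.8824) ≈ 0.1758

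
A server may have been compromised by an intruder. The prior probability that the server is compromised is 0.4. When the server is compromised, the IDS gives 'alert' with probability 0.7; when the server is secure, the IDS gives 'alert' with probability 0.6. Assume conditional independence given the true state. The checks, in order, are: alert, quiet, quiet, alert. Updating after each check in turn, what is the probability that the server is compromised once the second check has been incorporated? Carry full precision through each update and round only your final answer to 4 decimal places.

Apply Bayes' rule sequentially, carrying P(compromised) forward.
After 'alert': P(compromised) = 0.7·0.4000 / (0.7·0.4000 + 0.6·0.6000) ≈ 0.4375
After 'quiet': P(compromised) = 0.3·0.4375 / (0.3·0.4375 + 0.4·0.5625) ≈ 0.3684

0.3684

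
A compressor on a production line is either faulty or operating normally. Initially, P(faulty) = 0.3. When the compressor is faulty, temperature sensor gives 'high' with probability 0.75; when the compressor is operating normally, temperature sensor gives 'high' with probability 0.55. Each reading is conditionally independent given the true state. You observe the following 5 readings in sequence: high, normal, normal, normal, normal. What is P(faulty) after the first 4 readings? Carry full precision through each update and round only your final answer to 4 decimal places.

0.0911

Each posterior becomes the prior for the next update.
After 'high': P(faulty) = 0.75·0.3000 / (0.75·0.3000 + 0.55·0.7000) ≈ 0.3689
After 'normal': P(faulty) = 0.25·0.3689 / (0.25·0.3689 + 0.45·0.6311) ≈ 0.2451
After 'normal': P(faulty) = 0.25·0.2451 / (0.25·0.2451 + 0.45·0.7549) ≈ 0.1528
After 'normal': P(faulty) = 0.25·0.1528 / (0.25·0.1528 + 0.45·0.8472) ≈ 0.0911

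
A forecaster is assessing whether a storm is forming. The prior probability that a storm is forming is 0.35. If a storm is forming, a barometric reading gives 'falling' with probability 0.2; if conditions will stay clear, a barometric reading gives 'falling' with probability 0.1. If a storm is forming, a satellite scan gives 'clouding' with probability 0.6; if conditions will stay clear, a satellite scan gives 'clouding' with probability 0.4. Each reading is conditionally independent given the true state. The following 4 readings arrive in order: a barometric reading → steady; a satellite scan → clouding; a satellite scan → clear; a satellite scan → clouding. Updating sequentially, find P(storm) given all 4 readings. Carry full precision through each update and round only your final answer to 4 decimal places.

After a barometric reading='steady': P(storm) = 0.8·0.3500 / (0.8·0.3500 + 0.9·0.6500) ≈ 0.3237
After a satellite scan='clouding': P(storm) = 0.6·0.3237 / (0.6·0.3237 + 0.4·0.6763) ≈ 0.4179
After a satellite scan='clear': P(storm) = 0.4·0.4179 / (0.4·0.4179 + 0.6·0.5821) ≈ 0.3237
After a satellite scan='clouding': P(storm) = 0.6·0.3237 / (0.6·0.3237 + 0.4·0.6763) ≈ 0.4179

0.4179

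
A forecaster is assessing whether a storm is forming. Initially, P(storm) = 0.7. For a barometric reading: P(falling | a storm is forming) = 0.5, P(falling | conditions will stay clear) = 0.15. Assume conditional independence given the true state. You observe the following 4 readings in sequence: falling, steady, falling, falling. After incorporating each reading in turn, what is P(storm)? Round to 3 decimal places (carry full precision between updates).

After 'falling': P(storm) = 0.5·0.7000 / (0.5·0.7000 + 0.15·0.3000) ≈ 0.8861
After 'steady': P(storm) = 0.5·0.8861 / (0.5·0.8861 + 0.85·0.1139) ≈ 0.8206
After 'falling': P(storm) = 0.5·0.8206 / (0.5·0.8206 + 0.15·0.1794) ≈ 0.9385
After 'falling': P(storm) = 0.5·0.9385 / (0.5·0.9385 + 0.15·0.0615) ≈ 0.9807

0.981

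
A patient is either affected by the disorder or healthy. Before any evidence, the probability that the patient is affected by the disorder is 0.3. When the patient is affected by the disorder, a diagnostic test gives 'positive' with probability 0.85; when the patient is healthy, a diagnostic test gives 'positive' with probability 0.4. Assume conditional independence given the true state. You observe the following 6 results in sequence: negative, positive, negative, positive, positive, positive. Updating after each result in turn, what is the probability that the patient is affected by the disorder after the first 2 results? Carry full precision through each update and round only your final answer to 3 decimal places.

After 'negative': P(affected) = 0.15·0.3000 / (0.15·0.3000 + 0.6·0.7000) ≈ 0.0968
After 'positive': P(affected) = 0.85·0.0968 / (0.85·0.0968 + 0.4·0.9032) ≈ 0.1855

0.185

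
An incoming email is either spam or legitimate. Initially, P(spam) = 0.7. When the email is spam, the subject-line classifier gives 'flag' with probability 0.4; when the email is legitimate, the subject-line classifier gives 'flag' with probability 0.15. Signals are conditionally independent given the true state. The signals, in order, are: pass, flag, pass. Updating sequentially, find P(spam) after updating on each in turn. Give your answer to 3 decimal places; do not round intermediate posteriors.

Apply Bayes' rule sequentially, carrying P(spam) forward.
After 'pass': P(spam) = 0.6·0.7000 / (0.6·0.7000 + 0.85·0.3000) ≈ 0.6222
After 'flag': P(spam) = 0.4·0.6222 / (0.4·0.6222 + 0.15·0.3778) ≈ 0.8145
After 'pass': P(spam) = 0.6·0.8145 / (0.6·0.8145 + 0.85·0.1855) ≈ 0.7561

0.756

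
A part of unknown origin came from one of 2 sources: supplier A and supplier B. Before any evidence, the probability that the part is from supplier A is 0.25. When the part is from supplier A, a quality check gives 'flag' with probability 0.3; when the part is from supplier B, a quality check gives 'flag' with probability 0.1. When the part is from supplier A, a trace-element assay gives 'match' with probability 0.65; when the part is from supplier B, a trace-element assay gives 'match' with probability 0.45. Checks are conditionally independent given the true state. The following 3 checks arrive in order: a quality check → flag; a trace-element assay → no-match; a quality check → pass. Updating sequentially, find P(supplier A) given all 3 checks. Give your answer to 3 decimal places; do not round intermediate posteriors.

After a quality check='flag': P(supplier A) = 0.3·0.2500 / (0.3·0.2500 + 0.1·0.7500) ≈ 0.5000
After a trace-element assay='no-match': P(supplier A) = 0.35·0.5000 / (0.35·0.5000 + 0.55·0.5000) ≈ 0.3889
After a quality check='pass': P(supplier A) = 0.7·0.3889 / (0.7·0.3889 + 0.9·0.6111) ≈ 0.3311

0.331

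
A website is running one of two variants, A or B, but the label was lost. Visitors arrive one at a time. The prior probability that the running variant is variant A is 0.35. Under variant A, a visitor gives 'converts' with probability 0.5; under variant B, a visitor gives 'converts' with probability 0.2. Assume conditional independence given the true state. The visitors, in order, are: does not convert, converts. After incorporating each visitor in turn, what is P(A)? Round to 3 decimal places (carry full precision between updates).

After 'does not convert': P(A) = 0.5·0.3500 / (0.5·0.3500 + 0.8·0.6500) ≈ 0.2518
After 'converts': P(A) = 0.5·0.2518 / (0.5·0.2518 + 0.2·0.7482) ≈ 0.4569

0.457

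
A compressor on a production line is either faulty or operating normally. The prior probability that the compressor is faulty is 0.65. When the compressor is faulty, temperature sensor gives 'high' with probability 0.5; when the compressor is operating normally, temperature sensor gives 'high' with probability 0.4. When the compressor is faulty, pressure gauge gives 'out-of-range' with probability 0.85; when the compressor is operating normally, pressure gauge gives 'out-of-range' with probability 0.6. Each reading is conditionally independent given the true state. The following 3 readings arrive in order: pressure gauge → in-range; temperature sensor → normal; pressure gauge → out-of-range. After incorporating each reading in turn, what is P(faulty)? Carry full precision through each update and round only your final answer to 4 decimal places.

0.4512

After pressure gauge='in-range': P(faulty) = 0.15·0.6500 / (0.15·0.6500 + 0.4·0.3500) ≈ 0.4105
After temperature sensor='normal': P(faulty) = 0.5·0.4105 / (0.5·0.4105 + 0.6·0.5895) ≈ 0.3672
After pressure gauge='out-of-range': P(faulty) = 0.85·0.3672 / (0.85·0.3672 + 0.6·0.6328) ≈ 0.4512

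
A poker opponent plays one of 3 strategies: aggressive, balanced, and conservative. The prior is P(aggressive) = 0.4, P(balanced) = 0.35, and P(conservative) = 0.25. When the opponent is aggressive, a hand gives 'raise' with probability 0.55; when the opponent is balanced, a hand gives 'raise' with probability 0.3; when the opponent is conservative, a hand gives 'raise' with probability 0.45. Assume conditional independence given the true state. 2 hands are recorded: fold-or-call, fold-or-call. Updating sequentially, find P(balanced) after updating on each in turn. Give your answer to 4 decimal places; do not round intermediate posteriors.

0.5227

After 'fold-or-call': normaliser = 0.45·0.4000 + 0.7·0.3500 + 0.55·0.2500; P(aggressive) ≈ 0.3200, P(balanced) ≈ 0.4356, P(conservative) ≈ 0.2444
After 'fold-or-call': normaliser = 0.45·0.3200 + 0.7·0.4356 + 0.55·0.2444; P(aggressive) ≈ 0.2469, P(balanced) ≈ 0.5227, P(conservative) ≈ 0.2305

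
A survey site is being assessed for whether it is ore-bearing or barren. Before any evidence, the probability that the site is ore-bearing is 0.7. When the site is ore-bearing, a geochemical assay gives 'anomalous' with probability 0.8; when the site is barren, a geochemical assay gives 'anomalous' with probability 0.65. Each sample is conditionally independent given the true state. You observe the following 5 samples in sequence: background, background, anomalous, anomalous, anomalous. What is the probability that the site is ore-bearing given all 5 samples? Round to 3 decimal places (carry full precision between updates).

Apply Bayes' rule sequentially, carrying P(ore) forward.
After 'background': P(ore) = 0.2·0.7000 / (0.2·0.7000 + 0.35·0.3000) ≈ 0.5714
After 'background': P(ore) = 0.2·0.5714 / (0.2·0.5714 + 0.35·0.4286) ≈ 0.4324
After 'anomalous': P(ore) = 0.8·0.4324 / (0.8·0.4324 + 0.65·0.5676) ≈ 0.4839
After 'anomalous': P(ore) = 0.8·0.4839 / (0.8·0.4839 + 0.65·0.5161) ≈ 0.5358
After 'anomalous': P(ore) = 0.8·0.5358 / (0.8·0.5358 + 0.65·0.4642) ≈ 0.5869

0.587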